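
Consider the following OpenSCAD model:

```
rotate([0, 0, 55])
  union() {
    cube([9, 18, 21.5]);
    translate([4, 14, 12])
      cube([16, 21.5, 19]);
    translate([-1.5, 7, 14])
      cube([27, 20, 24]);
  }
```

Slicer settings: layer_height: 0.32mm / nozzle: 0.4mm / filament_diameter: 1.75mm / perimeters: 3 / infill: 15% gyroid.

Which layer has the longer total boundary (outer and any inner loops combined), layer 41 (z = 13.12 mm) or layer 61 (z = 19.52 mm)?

Layer 41 (z = 13.12): the cube (footprint 9×18) is included at this height (perimeter 54.00 mm); the cube at (4, 14) is present — its section is the full 16×21.5 rectangle (perimeter 75.00 mm); the cube at (-1.5, 7) is not intersected at this z (z outside [14, 38]); Combining (union): the regions partially overlap (shared area 20.00 mm²), so the edge portions inside another operand are dropped and the merged outline is re-measured after clipping — boundary = 111.00 mm; (rotated 55° about Z; rotation is an isometry so areas/perimeters/island counts are preserved). So its perimeter = 111.00 mm. Layer 61 (z = 19.52): the cube is present — its section is the full 9×18 rectangle (perimeter 54.00 mm); the cube at (4, 14) is present — its section is the full 16×21.5 rectangle (perimeter 75.00 mm); the cube at (-1.5, 7) is present — its section is the full 27×20 rectangle (perimeter 94.00 mm); Merging all regions: the regions partially overlap (shared area 307.00 mm²), so the edge portions inside another operand are dropped and the merged outline is re-measured after clipping — boundary = 125.00 mm; (whole slice rotated 55° about Z — lengths, areas and connectivity unchanged). So its perimeter = 125.00 mm. Layer 61 is larger (125.00 vs 111.00 mm).

layer 61 (z = 19.52 mm)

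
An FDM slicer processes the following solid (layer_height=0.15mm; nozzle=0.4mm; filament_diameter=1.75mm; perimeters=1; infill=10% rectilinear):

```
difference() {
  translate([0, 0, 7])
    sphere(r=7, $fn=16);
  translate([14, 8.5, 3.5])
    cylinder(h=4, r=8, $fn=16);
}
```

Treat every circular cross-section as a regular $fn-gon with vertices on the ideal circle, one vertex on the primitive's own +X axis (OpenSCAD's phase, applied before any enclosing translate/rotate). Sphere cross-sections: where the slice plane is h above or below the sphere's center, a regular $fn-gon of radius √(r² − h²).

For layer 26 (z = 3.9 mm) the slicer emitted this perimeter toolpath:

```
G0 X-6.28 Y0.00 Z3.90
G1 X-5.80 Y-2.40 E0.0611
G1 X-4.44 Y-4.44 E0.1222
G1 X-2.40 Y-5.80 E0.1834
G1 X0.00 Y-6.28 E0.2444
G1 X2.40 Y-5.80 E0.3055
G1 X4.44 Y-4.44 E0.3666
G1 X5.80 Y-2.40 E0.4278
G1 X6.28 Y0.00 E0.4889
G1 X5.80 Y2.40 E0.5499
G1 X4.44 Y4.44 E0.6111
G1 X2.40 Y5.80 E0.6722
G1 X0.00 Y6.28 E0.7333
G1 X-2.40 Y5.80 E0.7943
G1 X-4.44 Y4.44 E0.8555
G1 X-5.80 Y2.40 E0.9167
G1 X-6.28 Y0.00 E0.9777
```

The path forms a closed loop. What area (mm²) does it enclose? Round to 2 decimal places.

120.67 mm²

Apply the shoelace formula to the sequence of (X, Y) vertices; enclosed area = 120.67 mm².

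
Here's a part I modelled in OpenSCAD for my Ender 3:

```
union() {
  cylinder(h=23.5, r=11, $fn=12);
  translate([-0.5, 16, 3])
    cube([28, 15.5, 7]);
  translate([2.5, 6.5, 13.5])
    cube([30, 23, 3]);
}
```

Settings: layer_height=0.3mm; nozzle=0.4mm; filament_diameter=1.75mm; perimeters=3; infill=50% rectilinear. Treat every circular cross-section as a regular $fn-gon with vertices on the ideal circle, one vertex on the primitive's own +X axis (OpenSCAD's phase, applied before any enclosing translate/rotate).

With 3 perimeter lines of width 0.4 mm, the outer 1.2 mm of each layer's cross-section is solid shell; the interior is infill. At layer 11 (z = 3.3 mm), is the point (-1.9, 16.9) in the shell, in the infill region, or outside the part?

At z = 3.3 mm: the cylinder: section is a regular 12-gon, circumradius r=11; the cube at (-0.5, 16) (footprint 28×15.5) is included at this height; the cube at (2.5, 6.5) does not reach this height (z outside [13.5, 16.5]); Merging all regions: the 2 present regions are separate (no shared area or edge), so areas and boundary lengths simply add and each stays a separate island — 2 connected regions. Overall, the cross-section has 2 separate islands. The nearest boundary edge runs (-0.50, 16.00)→(-0.50, 31.50); distance from the point to it = 1.40 mm. The point is not inside any of the regions above, so it lies outside the cross-section (1.40 mm from the nearest boundary).

outside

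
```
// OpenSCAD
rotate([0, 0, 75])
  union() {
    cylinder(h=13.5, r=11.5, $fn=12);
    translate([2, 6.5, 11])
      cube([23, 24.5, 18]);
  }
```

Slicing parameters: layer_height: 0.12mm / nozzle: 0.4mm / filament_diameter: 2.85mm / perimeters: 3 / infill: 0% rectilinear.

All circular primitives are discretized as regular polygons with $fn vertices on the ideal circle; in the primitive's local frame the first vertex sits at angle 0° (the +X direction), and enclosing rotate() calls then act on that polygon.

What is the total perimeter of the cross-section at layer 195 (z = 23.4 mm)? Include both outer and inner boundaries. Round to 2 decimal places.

95.00 mm

At z = 23.4 mm: the cylinder does not reach this height (z outside [0, 13.5]); the cube at (2, 6.5) (footprint 23×24.5) is included at this height (perimeter 95.00 mm); Taking the union: only the 23×24.5 cube at (2, 6.5) is present, so the union is just that shape — boundary = 95.00 mm; (rotated 75° about Z; rotation is an isometry so areas/perimeters/island counts are preserved). Overall, the cross-section is a single solid region. Total boundary length (outer) = 95.00 mm.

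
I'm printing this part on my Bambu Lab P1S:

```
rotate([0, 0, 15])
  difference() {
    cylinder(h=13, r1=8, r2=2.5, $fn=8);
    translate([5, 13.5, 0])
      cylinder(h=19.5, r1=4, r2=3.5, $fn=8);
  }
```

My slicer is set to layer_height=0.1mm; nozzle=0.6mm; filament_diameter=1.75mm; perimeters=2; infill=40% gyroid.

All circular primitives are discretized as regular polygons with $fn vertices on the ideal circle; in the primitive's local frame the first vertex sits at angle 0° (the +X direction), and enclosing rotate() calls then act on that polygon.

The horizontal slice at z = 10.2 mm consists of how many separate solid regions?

At z = 10.2 mm: the cone (r1=8→r2=2.5) has section circumradius 3.685 here — a regular 8-gon; the cone at (5, 13.5) (r1=4→r2=3.5) has section circumradius 3.738 here — a regular 8-gon; After the difference (first − rest): starting from the cone, the cone at (5, 13.5) misses the remaining region (no effect) — 1 connected region; (rotated 15° about Z; rotation is an isometry so areas/perimeters/island counts are preserved). The result has 1 disconnected region.

1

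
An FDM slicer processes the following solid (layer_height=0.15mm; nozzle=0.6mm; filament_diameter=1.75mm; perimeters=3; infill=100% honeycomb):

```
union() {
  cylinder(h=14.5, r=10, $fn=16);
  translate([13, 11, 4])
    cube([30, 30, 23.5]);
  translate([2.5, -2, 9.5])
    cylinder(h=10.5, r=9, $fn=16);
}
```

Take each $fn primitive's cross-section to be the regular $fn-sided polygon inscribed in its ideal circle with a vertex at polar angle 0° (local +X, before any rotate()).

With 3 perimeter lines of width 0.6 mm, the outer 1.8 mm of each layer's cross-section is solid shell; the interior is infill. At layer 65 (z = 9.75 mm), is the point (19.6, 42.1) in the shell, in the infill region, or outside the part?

outside

At z = 9.75 mm: the cylinder: section is a regular 16-gon, circumradius r=10; the cube at (13, 11) (footprint 30×30) is included at this height; the r=9 cylinder at (2.5, -2) gives a regular 16-gon of circumradius 9 (constant along its height); Merging all regions: the regions partially overlap (shared area 214.41 mm²), so overlapping operands fuse into one piece — 2 connected regions. Overall, the cross-section has 2 separate islands. The nearest boundary edge runs (13.00, 41.00)→(43.00, 41.00); distance from the point to it = 1.10 mm. The point is not inside any of the regions above, so it lies outside the cross-section (1.10 mm from the nearest boundary).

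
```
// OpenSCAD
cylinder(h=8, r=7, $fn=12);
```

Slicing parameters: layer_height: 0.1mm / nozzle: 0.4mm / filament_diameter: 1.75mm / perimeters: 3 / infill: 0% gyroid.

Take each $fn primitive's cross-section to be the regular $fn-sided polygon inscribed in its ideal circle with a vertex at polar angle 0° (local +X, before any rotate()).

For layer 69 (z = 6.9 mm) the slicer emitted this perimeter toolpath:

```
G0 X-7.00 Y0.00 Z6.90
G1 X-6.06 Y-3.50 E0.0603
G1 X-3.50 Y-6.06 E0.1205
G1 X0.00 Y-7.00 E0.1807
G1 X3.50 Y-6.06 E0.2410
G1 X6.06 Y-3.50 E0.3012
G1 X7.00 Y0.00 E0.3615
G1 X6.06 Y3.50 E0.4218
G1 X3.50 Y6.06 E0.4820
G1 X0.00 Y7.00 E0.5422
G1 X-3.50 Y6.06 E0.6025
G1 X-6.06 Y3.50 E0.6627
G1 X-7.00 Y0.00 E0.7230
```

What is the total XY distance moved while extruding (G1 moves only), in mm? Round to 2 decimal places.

Sum the Euclidean lengths of each G1 segment: total = 43.47 mm.

43.47 mm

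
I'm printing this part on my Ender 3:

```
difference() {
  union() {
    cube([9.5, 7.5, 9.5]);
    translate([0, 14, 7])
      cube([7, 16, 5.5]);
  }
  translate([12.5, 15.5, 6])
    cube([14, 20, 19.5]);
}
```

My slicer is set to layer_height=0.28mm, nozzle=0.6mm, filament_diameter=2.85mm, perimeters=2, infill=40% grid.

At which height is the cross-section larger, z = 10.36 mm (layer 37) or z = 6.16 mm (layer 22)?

Layer 37 (z = 10.36): the cube is not intersected at this z (z outside [0, 9.5]); the cube at (0, 14) is present — its section is the full 7×16 rectangle (area 112.00 mm²); Taking the union: only the 7×16 cube at (0, 14) is present, so the union is just that shape — area = 112.00 mm²; the cube at (12.5, 15.5) (footprint 14×20) is included at this height (area 280.00 mm²); After the difference (first − rest): starting from that combined region (112.00 mm²), the 14×20 cube at (12.5, 15.5) misses the remaining region (no effect) — area = 112.00 mm². So its area = 112.00 mm². Layer 22 (z = 6.16): the 9.5×7.5 cube contributes its full rectangle (area 71.25 mm²); the cube at (0, 14) is not intersected at this z (z outside [7, 12.5]); Taking the union: only the 9.5×7.5 cube is present, so the union is just that shape — area = 71.25 mm²; the cube at (12.5, 15.5) is present — its section is the full 14×20 rectangle (area 280.00 mm²); Subtracting the remaining from the first: starting from the result so far (71.25 mm²), the 14×20 cube at (12.5, 15.5) misses the remaining region (no effect) — area = 71.25 mm². So its area = 71.25 mm². Layer 37 is larger (112.00 vs 71.25 mm²).

layer 37 (z = 10.36 mm)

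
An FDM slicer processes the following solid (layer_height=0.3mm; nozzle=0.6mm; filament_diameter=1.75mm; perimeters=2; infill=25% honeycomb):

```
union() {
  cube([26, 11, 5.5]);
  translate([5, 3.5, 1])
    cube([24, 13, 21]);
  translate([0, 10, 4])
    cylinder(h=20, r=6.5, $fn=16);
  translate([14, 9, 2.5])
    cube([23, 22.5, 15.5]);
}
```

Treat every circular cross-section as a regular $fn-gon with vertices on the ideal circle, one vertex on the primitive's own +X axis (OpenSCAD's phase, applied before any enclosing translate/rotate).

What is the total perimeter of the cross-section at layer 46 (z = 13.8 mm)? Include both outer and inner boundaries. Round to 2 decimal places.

At z = 13.8 mm: the cube does not reach this height (z outside [0, 5.5]); the cube at (5, 3.5) is present — its section is the full 24×13 rectangle (perimeter 74.00 mm); the r=6.5 cylinder at (0, 10) contributes a regular 16-gon of circumradius 6.5 (perimeter = 2·16·6.500·sin(180°/16) = 40.58 mm); the 23×22.5 cube at (14, 9) contributes its full rectangle (perimeter 91.00 mm); Combining (union): the regions partially overlap (shared area 120.24 mm²), so the edge portions inside another operand are dropped and the merged outline is re-measured after clipping — boundary = 143.90 mm. Overall, the cross-section is a single solid region. Total boundary length (outer) = 143.90 mm.

143.90 mm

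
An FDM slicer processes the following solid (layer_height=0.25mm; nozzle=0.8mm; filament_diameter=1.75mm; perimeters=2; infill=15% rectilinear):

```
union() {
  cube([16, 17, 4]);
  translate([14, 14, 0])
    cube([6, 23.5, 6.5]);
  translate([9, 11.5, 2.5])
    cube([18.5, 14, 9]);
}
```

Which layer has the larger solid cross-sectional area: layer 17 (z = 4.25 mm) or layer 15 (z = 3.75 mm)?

Layer 17 (z = 4.25): the cube does not reach this height (z outside [0, 4]); the cube at (14, 14) is present — its section is the full 6×23.5 rectangle (area 141.00 mm²); the cube at (9, 11.5) is present — its section is the full 18.5×14 rectangle (area 259.00 mm²); Merging all regions: the regions partially overlap — summed areas 400.00 mm² minus the doubly-counted overlap 69.00 mm² gives 331.00 mm² — area = 331.00 mm². So its area = 331.00 mm². Layer 15 (z = 3.75): the cube (footprint 16×17) is included at this height (area 272.00 mm²); the 6×23.5 cube at (14, 14) contributes its full rectangle (area 141.00 mm²); the cube at (9, 11.5) (footprint 18.5×14) is included at this height (area 259.00 mm²); Taking the union: the regions partially overlap — summed areas 672.00 mm² minus the doubly-counted overlap 107.50 mm² gives 564.50 mm² — area = 564.50 mm². So its area = 564.50 mm². Layer 15 is larger (564.50 vs 331.00 mm²).

layer 15 (z = 3.75 mm)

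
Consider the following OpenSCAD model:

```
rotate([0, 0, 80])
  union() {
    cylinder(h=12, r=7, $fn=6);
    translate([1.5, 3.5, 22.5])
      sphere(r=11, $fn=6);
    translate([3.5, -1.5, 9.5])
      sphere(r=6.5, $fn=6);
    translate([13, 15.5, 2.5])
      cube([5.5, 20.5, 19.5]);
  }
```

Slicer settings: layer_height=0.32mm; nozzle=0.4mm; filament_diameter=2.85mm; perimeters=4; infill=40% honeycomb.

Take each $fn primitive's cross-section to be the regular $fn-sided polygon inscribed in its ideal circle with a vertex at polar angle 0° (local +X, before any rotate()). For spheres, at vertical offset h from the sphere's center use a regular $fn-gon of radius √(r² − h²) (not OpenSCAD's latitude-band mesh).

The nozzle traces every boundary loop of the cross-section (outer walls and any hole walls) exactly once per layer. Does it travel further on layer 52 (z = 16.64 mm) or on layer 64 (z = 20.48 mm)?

layer 64 (z = 20.48 mm)

Layer 52 (z = 16.64): the cylinder is not intersected at this z (z outside [0, 12]); the r=11 sphere at (1.5, 3.5) contributes a regular 6-gon of circumradius √(11²−5.86²) = 9.309 (perimeter = 2·6·9.309·sin(180°/6) = 55.85 mm); the sphere at (3.5, -1.5) is absent (|z−center|=7.140 > r=6.5); the cube at (13, 15.5) (footprint 5.5×20.5) is included at this height (perimeter 52.00 mm); Taking the union: the 2 present regions are separate (no shared area or edge), so areas and boundary lengths simply add and each stays a separate island — boundary = 107.85 mm; (rotated 80° about Z; rotation is an isometry so areas/perimeters/island counts are preserved). So its perimeter = 107.85 mm. Layer 64 (z = 20.48): the cylinder does not reach this height (z outside [0, 12]); the r=11 sphere at (1.5, 3.5) contributes a regular 6-gon of circumradius √(11²−2.02²) = 10.813 (perimeter = 2·6·10.813·sin(180°/6) = 64.88 mm); the sphere at (3.5, -1.5) does not reach this height (|z−center|=10.980 > r=6.5); the cube at (13, 15.5) (footprint 5.5×20.5) is included at this height (perimeter 52.00 mm); Taking the union: the 2 present regions are separate (no shared area or edge), so areas and boundary lengths simply add and each stays a separate island — boundary = 116.88 mm; (rotated 80° about Z; rotation is an isometry so areas/perimeters/island counts are preserved). So its perimeter = 116.88 mm. Layer 64 is larger (116.88 vs 107.85 mm).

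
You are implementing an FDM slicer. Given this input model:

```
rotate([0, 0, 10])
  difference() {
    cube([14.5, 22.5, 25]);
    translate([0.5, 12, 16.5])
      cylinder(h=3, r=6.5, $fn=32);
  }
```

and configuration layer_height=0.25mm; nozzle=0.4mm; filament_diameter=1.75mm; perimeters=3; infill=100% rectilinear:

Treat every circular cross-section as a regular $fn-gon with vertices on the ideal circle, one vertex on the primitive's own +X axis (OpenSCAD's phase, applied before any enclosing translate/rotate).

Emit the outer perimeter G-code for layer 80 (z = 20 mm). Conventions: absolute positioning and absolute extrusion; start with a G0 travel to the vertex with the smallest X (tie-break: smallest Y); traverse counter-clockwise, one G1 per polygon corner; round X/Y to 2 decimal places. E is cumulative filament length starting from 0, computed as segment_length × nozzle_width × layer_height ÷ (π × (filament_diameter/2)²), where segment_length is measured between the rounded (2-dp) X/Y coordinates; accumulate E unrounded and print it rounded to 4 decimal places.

At z = 20 mm: the cube (footprint 14.5×22.5) is included at this height; the cylinder at (0.5, 12) is absent (z outside [16.5, 19.5]); Subtracting the remaining from the first: none of the subtracted shapes is present at this height, so the 14.5×22.5 cube is unchanged — 1 connected region; (whole slice rotated 10° about Z — lengths, areas and connectivity unchanged). The outline is a single polygon with 4 vertices. Extrusion per mm of travel: 0.4 × 0.25 / (π × 0.875²) = 0.041575. Accumulating E over each segment gives final E = 3.0768.

G0 X-3.91 Y22.16 Z20.00
G1 X0.00 Y0.00 E0.9355
G1 X14.28 Y2.52 E1.5384
G1 X10.37 Y24.68 E2.4739
G1 X-3.91 Y22.16 E3.0768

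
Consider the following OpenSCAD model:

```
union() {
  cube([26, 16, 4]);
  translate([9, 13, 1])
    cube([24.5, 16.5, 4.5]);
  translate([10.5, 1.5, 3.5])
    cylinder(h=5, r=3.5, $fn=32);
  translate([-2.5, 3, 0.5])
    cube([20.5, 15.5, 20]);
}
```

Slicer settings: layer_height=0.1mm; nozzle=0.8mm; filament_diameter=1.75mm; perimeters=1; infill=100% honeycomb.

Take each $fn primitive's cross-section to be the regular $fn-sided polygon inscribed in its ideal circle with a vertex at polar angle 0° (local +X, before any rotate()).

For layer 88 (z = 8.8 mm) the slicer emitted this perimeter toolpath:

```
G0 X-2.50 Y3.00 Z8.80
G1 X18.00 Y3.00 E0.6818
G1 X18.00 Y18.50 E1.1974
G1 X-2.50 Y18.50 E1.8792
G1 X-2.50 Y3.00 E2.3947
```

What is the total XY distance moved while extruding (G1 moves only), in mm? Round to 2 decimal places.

Sum the Euclidean lengths of each G1 segment: total = 72.00 mm.

72.00 mm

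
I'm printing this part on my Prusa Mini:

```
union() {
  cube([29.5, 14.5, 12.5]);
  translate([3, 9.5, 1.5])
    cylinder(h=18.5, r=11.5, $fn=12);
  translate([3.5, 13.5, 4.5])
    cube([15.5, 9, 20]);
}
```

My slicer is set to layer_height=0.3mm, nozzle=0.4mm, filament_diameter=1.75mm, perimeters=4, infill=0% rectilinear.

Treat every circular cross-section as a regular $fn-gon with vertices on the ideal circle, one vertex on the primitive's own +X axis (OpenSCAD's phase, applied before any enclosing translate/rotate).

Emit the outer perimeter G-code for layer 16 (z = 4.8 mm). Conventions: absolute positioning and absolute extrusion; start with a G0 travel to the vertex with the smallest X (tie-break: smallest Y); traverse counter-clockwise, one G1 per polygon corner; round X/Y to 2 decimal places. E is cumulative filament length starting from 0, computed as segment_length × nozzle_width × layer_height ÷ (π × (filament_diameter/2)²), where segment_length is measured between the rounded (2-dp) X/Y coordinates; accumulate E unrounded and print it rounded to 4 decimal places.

G0 X-8.50 Y9.50 Z4.80
G1 X-6.96 Y3.75 E0.2970
G1 X-2.75 Y-0.46 E0.5940
G1 X3.00 Y-2.00 E0.8910
G1 X8.75 Y-0.46 E1.1880
G1 X9.21 Y0.00 E1.2204
G1 X29.50 Y0.00 E2.2327
G1 X29.50 Y14.50 E2.9561
G1 X19.00 Y14.50 E3.4800
G1 X19.00 Y22.50 E3.8791
G1 X3.50 Y22.50 E4.6524
G1 X3.50 Y20.87 E4.7337
G1 X3.00 Y21.00 E4.7595
G1 X-2.75 Y19.46 E5.0565
G1 X-6.96 Y15.25 E5.3535
G1 X-8.50 Y9.50 E5.6505

At z = 4.8 mm: the 29.5×14.5 cube contributes its full rectangle; the r=11.5 cylinder at (3, 9.5) gives a regular 12-gon of circumradius 11.5 (constant along its height); the cube at (3.5, 13.5) is present — its section is the full 15.5×9 rectangle; Taking the union: the regions partially overlap (shared area 246.98 mm²), so overlapping operands fuse into one piece — 1 connected region. The outline is a single polygon with 15 vertices. Extrusion per mm of travel: 0.4 × 0.3 / (π × 0.875²) = 0.049890. Accumulating E over each segment gives final E = 5.6505.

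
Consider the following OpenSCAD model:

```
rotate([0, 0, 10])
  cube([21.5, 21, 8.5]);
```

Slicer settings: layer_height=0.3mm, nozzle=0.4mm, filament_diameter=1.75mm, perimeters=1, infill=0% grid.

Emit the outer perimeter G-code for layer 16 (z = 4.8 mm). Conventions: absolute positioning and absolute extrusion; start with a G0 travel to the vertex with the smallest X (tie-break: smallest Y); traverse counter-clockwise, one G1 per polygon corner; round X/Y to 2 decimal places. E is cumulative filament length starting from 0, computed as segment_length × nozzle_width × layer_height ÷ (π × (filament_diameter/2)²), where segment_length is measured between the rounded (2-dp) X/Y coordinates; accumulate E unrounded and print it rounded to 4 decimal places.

At z = 4.8 mm: the cube (footprint 21.5×21) is included at this height; (whole slice rotated 10° about Z — lengths, areas and connectivity unchanged). The outline is a single polygon with 4 vertices. Extrusion per mm of travel: 0.4 × 0.3 / (π × 0.875²) = 0.049890. Accumulating E over each segment gives final E = 4.2406.

G0 X-3.65 Y20.68 Z4.80
G1 X0.00 Y0.00 E1.0477
G1 X21.17 Y3.73 E2.1201
G1 X17.53 Y24.41 E3.1677
G1 X-3.65 Y20.68 E4.2406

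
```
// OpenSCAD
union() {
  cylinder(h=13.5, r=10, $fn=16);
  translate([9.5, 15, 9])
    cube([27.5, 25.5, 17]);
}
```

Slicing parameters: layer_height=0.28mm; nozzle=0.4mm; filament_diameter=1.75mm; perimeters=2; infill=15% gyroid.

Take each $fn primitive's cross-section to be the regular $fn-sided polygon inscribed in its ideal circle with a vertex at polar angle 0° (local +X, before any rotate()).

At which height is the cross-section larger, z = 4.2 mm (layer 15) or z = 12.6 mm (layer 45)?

Layer 15 (z = 4.2): the cylinder: section is a regular 16-gon, circumradius r=10 (area = (16/2)·10.000²·sin(360°/16) = 306.15 mm²); the cube at (9.5, 15) is not intersected at this z (z outside [9, 26]); Combining (union): only the r=10 cylinder is present, so the union is just that shape — area = 306.15 mm². So its area = 306.15 mm². Layer 45 (z = 12.6): the cylinder: section is a regular 16-gon, circumradius r=10 (area = (16/2)·10.000²·sin(360°/16) = 306.15 mm²); the 27.5×25.5 cube at (9.5, 15) contributes its full rectangle (area 701.25 mm²); Merging all regions: the 2 present regions are separate (no shared area or edge), so areas and boundary lengths simply add and each stays a separate island — area = 1007.40 mm². So its area = 1007.40 mm². Layer 45 is larger (1007.40 vs 306.15 mm²).

layer 45 (z = 12.6 mm)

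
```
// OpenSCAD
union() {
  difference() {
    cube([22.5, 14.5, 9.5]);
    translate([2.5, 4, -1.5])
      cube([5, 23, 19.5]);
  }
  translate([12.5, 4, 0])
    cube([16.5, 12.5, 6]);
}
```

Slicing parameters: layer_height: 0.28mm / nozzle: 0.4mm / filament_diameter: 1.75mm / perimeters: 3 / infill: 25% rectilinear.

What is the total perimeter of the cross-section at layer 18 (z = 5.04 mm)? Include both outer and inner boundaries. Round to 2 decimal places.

At z = 5.04 mm: the cube (footprint 22.5×14.5) is included at this height (perimeter 74.00 mm); the cube at (2.5, 4) is present — its section is the full 5×23 rectangle (perimeter 56.00 mm); After the difference (first − rest): starting from the 22.5×14.5 cube, the 5×23 cube at (2.5, 4) partially overlaps it — only the 52.50 mm² overlap (of its 115.00 mm²) is removed, clipping the outline — boundary = 95.00 mm; the cube at (12.5, 4) (footprint 16.5×12.5) is included at this height (perimeter 58.00 mm); Taking the union: the regions partially overlap (shared area 105.00 mm²), so the edge portions inside another operand are dropped and the merged outline is re-measured after clipping — boundary = 112.00 mm. Overall, the cross-section is a single solid region. Total boundary length (outer) = 112.00 mm.

112.00 mm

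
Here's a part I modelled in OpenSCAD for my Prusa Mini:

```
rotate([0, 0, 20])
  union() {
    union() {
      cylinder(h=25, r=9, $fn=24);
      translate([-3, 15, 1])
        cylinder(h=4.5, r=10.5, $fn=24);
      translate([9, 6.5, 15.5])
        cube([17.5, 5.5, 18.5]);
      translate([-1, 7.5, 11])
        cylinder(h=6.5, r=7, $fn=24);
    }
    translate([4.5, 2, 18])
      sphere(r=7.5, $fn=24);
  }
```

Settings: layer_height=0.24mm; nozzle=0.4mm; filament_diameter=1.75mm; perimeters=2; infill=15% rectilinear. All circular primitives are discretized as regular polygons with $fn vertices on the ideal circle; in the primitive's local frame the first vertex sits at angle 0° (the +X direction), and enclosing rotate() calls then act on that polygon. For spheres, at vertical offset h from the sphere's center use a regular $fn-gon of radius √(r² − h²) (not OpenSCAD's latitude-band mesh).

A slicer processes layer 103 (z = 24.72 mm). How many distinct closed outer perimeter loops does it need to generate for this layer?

At z = 24.72 mm: the r=9 cylinder gives a regular 24-gon of circumradius 9 (constant along its height); the cylinder at (-3, 15) does not reach this height (z outside [1, 5.5]); the cube at (9, 6.5) (footprint 17.5×5.5) is included at this height; the cylinder at (-1, 7.5) does not reach this height (z outside [11, 17.5]); Merging all regions: the 2 present regions are separate (no shared area or edge), so areas and boundary lengths simply add and each stays a separate island — 2 connected regions; the r=7.5 sphere at (4.5, 2) contributes a regular 24-gon of circumradius √(7.5²−6.72²) = 3.330; Combining (union): the r=7.5 sphere at (4.5, 2) lies entirely inside that combined region, so the union is just that combined region — 2 connected regions; (rotated 20° about Z; rotation is an isometry so areas/perimeters/island counts are preserved). The result has 2 disconnected regions.

2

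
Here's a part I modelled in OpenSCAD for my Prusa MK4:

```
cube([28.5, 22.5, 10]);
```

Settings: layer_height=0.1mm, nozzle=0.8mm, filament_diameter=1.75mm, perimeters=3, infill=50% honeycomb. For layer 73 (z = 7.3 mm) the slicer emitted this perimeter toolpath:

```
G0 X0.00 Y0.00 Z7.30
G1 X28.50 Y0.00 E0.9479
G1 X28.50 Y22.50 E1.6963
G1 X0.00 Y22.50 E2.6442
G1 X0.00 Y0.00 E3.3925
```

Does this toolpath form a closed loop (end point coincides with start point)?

Start point (G0): (0.00, 0.00). End point (last G1): the path returns to the start — closed.

yes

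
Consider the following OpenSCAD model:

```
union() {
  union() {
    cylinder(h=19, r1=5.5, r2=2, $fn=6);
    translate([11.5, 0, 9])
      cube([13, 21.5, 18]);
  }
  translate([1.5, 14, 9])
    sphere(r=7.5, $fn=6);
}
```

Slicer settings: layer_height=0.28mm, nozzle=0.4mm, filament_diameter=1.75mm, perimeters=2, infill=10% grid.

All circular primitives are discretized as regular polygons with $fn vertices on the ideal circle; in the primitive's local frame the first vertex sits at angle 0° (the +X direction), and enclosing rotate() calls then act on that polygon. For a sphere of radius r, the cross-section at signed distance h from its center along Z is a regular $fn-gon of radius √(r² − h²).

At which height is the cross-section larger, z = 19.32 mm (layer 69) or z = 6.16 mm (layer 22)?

layer 69 (z = 19.32 mm)

Layer 69 (z = 19.32): the cone is not intersected at this z (z outside [0, 19]); the cube at (11.5, 0) is present — its section is the full 13×21.5 rectangle (area 279.50 mm²); Taking the union: only the 13×21.5 cube at (11.5, 0) is present, so the union is just that shape — area = 279.50 mm²; the sphere at (1.5, 14) is not intersected at this z (|z−center|=10.320 > r=7.5); Combining (union): only that combined region is present, so the union is just that shape — area = 279.50 mm². So its area = 279.50 mm². Layer 22 (z = 6.16): the cone: at t=0.324 of its height the radius interpolates to r₁+(r₂−r₁)t = 4.365, giving a regular 6-gon of that circumradius (area = (6/2)·4.365²·sin(360°/6) = 49.51 mm²); the cube at (11.5, 0) is not intersected at this z (z outside [9, 27]); Merging all regions: only the cone is present, so the union is just that shape — area = 49.51 mm²; the r=7.5 sphere at (1.5, 14) slices to a regular 6-gon of circumradius 6.941 (√(r²−h²) with h=2.84 from center) (area = (6/2)·6.941²·sin(360°/6) = 125.19 mm²); Taking the union: the 2 present regions are separate (no shared area or edge), so areas and boundary lengths simply add and each stays a separate island — area = 174.69 mm². So its area = 174.69 mm². Layer 69 is larger (279.50 vs 174.69 mm²).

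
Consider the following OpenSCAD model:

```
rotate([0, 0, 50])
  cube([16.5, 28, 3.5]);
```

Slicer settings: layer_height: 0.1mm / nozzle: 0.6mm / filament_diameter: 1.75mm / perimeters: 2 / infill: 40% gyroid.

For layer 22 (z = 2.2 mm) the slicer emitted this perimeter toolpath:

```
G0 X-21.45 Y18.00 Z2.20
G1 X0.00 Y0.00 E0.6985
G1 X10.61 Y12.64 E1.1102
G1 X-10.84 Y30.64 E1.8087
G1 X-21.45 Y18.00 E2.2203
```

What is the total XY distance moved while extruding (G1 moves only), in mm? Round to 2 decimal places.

89.01 mm

Sum the Euclidean lengths of each G1 segment: total = 89.01 mm.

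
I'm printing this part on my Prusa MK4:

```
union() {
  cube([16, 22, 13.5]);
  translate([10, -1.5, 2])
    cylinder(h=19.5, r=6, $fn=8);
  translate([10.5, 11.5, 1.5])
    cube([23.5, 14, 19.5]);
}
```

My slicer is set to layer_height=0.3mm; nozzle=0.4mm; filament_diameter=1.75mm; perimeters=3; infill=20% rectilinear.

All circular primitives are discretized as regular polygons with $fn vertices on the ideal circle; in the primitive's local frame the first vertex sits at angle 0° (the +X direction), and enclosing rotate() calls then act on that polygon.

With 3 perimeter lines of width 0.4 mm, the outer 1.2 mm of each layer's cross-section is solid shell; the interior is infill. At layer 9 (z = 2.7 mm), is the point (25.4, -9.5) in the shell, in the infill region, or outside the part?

outside

At z = 2.7 mm: the cube is present — its section is the full 16×22 rectangle; the cylinder at (10, -1.5): section is a regular 8-gon, circumradius r=6; the 23.5×14 cube at (10.5, 11.5) contributes its full rectangle; Combining (union): the regions partially overlap (shared area 91.59 mm²), so overlapping operands fuse into one piece — 1 connected region. Overall, the cross-section is a single solid region. The nearest boundary edge runs (16.00, -1.50)→(14.24, -5.74); distance from the point to it = 11.75 mm. The point is not inside any of the regions above, so it lies outside the cross-section (11.75 mm from the nearest boundary).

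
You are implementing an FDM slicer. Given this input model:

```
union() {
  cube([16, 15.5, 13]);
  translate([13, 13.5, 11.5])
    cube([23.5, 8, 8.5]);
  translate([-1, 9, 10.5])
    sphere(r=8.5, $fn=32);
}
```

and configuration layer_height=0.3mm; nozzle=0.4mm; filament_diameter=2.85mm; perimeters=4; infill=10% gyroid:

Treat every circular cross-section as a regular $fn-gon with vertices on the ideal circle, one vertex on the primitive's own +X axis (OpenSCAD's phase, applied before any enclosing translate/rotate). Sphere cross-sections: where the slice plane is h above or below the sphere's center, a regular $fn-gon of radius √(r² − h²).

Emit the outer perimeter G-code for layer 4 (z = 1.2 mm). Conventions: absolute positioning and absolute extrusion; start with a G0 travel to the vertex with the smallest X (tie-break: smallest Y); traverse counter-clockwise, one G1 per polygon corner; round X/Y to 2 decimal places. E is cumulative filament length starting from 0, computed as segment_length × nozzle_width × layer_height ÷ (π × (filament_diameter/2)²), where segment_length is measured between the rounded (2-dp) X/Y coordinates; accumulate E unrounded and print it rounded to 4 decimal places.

At z = 1.2 mm: the cube (footprint 16×15.5) is included at this height; the cube at (13, 13.5) is not intersected at this z (z outside [11.5, 20]); the sphere at (-1, 9) is absent (|z−center|=9.300 > r=8.5); Taking the union: only the 16×15.5 cube is present, so the union is just that shape — 1 connected region. The outline is a single polygon with 4 vertices. Extrusion per mm of travel: 0.4 × 0.3 / (π × 1.425²) = 0.018811. Accumulating E over each segment gives final E = 1.1851.

G0 X0.00 Y0.00 Z1.20
G1 X16.00 Y0.00 E0.3010
G1 X16.00 Y15.50 E0.5925
G1 X0.00 Y15.50 E0.8935
G1 X0.00 Y0.00 E1.1851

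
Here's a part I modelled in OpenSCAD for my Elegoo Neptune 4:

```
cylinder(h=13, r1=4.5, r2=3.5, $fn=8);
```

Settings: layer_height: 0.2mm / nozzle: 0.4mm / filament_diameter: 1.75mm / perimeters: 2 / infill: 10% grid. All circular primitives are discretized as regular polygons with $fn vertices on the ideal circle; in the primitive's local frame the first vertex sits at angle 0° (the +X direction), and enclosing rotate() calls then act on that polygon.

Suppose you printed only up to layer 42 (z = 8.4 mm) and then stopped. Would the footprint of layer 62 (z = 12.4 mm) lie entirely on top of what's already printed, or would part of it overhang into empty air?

entirely on top

Compare the two slices. At z = 8.4: the cone contributes a regular 8-gon of circumradius 3.854 (interpolated between r1=4.5 and r2=3.5 at t=0.646) (area = (8/2)·3.854²·sin(360°/8) = 42.01 mm²). At z = 12.4: the cone: at t=0.954 of its height the radius interpolates to r₁+(r₂−r₁)t = 3.546, giving a regular 8-gon of that circumradius (area = (8/2)·3.546²·sin(360°/8) = 35.57 mm²). Checking containment: the cross-section at z = 12.4 is a subset of the cross-section at z = 8.4.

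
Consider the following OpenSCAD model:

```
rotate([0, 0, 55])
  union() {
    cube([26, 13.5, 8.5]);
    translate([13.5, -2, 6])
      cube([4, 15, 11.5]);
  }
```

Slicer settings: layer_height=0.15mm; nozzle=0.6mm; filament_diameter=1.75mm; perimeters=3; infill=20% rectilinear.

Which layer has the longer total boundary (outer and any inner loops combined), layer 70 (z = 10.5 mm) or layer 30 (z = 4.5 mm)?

Layer 70 (z = 10.5): the cube is absent (z outside [0, 8.5]); the cube at (13.5, -2) (footprint 4×15) is included at this height (perimeter 38.00 mm); Merging all regions: only the 4×15 cube at (13.5, -2) is present, so the union is just that shape — boundary = 38.00 mm; (rotated 55° about Z; rotation is an isometry so areas/perimeters/island counts are preserved). So its perimeter = 38.00 mm. Layer 30 (z = 4.5): the cube is present — its section is the full 26×13.5 rectangle (perimeter 79.00 mm); the cube at (13.5, -2) is absent (z outside [6, 17.5]); Taking the union: only the 26×13.5 cube is present, so the union is just that shape — boundary = 79.00 mm; (rotated 55° about Z; rotation is an isometry so areas/perimeters/island counts are preserved). So its perimeter = 79.00 mm. Layer 30 is larger (79.00 vs 38.00 mm).

layer 30 (z = 4.5 mm)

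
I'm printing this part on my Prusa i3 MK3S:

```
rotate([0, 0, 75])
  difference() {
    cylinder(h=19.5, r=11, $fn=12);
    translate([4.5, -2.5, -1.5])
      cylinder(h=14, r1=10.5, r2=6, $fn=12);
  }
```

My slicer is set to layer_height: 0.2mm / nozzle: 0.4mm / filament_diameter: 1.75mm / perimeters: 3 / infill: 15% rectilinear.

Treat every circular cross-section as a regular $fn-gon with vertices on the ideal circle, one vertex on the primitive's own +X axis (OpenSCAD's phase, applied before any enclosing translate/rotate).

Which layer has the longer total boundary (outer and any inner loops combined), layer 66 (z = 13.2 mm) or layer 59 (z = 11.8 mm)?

layer 59 (z = 11.8 mm)

Layer 66 (z = 13.2): the r=11 cylinder gives a regular 12-gon of circumradius 11 (constant along its height) (perimeter = 2·12·11.000·sin(180°/12) = 68.33 mm); the cone at (4.5, -2.5) does not reach this height (z outside [-1.5, 12.5]); After the difference (first − rest): none of the subtracted shapes is present at this height, so the r=11 cylinder is unchanged — boundary = 68.33 mm; (whole slice rotated 75° about Z — lengths, areas and connectivity unchanged). So its perimeter = 68.33 mm. Layer 59 (z = 11.8): the r=11 cylinder contributes a regular 12-gon of circumradius 11 (perimeter = 2·12·11.000·sin(180°/12) = 68.33 mm); the cone at (4.5, -2.5) (r1=10.5→r2=6) has section circumradius 6.225 here — a regular 12-gon (perimeter = 2·12·6.225·sin(180°/12) = 38.67 mm); After the difference (first − rest): starting from the r=11 cylinder, the cone at (4.5, -2.5) partially overlaps it — only the 113.74 mm² overlap (of its 116.25 mm²) is removed, clipping the outline — boundary = 91.62 mm; (rotated 75° about Z; rotation is an isometry so areas/perimeters/island counts are preserved). So its perimeter = 91.62 mm. Layer 59 is larger (91.62 vs 68.33 mm).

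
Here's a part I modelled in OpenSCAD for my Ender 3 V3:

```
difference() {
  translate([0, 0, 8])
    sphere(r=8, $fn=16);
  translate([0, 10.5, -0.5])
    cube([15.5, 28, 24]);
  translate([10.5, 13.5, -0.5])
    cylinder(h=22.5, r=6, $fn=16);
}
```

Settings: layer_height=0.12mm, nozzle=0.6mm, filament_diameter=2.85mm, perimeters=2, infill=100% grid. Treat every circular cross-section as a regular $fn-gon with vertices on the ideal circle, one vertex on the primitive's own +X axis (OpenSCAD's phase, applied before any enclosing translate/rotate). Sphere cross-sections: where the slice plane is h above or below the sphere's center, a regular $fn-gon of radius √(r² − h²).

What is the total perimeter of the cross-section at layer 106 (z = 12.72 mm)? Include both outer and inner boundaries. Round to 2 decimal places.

40.32 mm

At z = 12.72 mm: the r=8 sphere slices to a regular 16-gon of circumradius 6.459 (√(r²−h²) with h=4.72 from center) (perimeter = 2·16·6.459·sin(180°/16) = 40.32 mm); the cube at (0, 10.5) is present — its section is the full 15.5×28 rectangle (perimeter 87.00 mm); the r=6 cylinder at (10.5, 13.5) contributes a regular 16-gon of circumradius 6 (perimeter = 2·16·6.000·sin(180°/16) = 37.46 mm); Subtracting the remaining from the first: starting from the r=8 sphere, the 15.5×28 cube at (0, 10.5) misses the remaining region (no effect); the r=6 cylinder at (10.5, 13.5) misses the remaining region (no effect) — boundary = 40.32 mm. Overall, the cross-section is a single solid region. Total boundary length (outer) = 40.32 mm.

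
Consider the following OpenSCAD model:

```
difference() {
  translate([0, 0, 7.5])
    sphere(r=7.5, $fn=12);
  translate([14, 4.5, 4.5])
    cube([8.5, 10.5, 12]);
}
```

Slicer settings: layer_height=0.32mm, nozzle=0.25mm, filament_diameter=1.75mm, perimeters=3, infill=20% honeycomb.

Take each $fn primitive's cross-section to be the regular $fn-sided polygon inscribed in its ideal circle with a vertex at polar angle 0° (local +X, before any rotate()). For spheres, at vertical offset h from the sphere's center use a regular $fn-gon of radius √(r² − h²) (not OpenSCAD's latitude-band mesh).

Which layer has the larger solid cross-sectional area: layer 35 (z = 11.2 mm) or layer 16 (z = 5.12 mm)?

Layer 35 (z = 11.2): the r=7.5 sphere contributes a regular 12-gon of circumradius √(7.5²−3.7²) = 6.524 (area = (12/2)·6.524²·sin(360°/12) = 127.68 mm²); the 8.5×10.5 cube at (14, 4.5) contributes its full rectangle (area 89.25 mm²); Subtracting the remaining from the first: starting from the r=7.5 sphere (127.68 mm²), the 8.5×10.5 cube at (14, 4.5) misses the remaining region (no effect) — area = 127.68 mm². So its area = 127.68 mm². Layer 16 (z = 5.12): the sphere: section is a regular 12-gon, circumradius = √(r²−h²) = √(7.5²−2.38²) = 7.112 (area = (12/2)·7.112²·sin(360°/12) = 151.76 mm²); the 8.5×10.5 cube at (14, 4.5) contributes its full rectangle (area 89.25 mm²); Taking the first minus the rest: starting from the r=7.5 sphere (151.76 mm²), the 8.5×10.5 cube at (14, 4.5) misses the remaining region (no effect) — area = 151.76 mm². So its area = 151.76 mm². Layer 16 is larger (151.76 vs 127.68 mm²).

layer 16 (z = 5.12 mm)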